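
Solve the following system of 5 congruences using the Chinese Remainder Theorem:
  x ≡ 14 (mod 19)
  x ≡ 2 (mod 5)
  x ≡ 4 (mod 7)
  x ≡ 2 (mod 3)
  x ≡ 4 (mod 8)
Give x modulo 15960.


Product of moduli M = 19 · 5 · 7 · 3 · 8 = 15960.
Merge one congruence at a time:
  Start: x ≡ 14 (mod 19).
  Combine with x ≡ 2 (mod 5); new modulus lcm = 95.
    Write x = 14 + 19·t and substitute into x ≡ 2 (mod 5): 19·t ≡ 2 − 14 = -12 (mod 5).
    Reduce coefficients mod 5: 4·t ≡ 3 (mod 5).
    The inverse of 4 mod 5 is 4 (since 4·4 = 16 = 3·5 + 1), so t ≡ 4·3 = 12 ≡ 2 (mod 5).
    Then x = 14 + 19·2 = 52, valid modulo lcm(19, 5) = 95: x ≡ 52 (mod 95).
  Combine with x ≡ 4 (mod 7); new modulus lcm = 665.
    Write x = 52 + 95·t and substitute into x ≡ 4 (mod 7): 95·t ≡ 4 − 52 = -48 (mod 7).
    Reduce coefficients mod 7: 4·t ≡ 1 (mod 7).
    The inverse of 4 mod 7 is 2 (since 4·2 = 8 = 1·7 + 1), so t ≡ 2·1 = 2 ≡ 2 (mod 7).
    Then x = 52 + 95·2 = 242, valid modulo lcm(95, 7) = 665: x ≡ 242 (mod 665).
  Combine with x ≡ 2 (mod 3); new modulus lcm = 1995.
    Write x = 242 + 665·t and substitute into x ≡ 2 (mod 3): 665·t ≡ 2 − 242 = -240 (mod 3).
    Reduce coefficients mod 3: 2·t ≡ 0 (mod 3).
    The inverse of 2 mod 3 is 2 (since 2·2 = 4 = 1·3 + 1), so t ≡ 2·0 = 0 ≡ 0 (mod 3).
    Then x = 242 + 665·0 = 242, valid modulo lcm(665, 3) = 1995: x ≡ 242 (mod 1995).
  Combine with x ≡ 4 (mod 8); new modulus lcm = 15960.
    Write x = 242 + 1995·t and substitute into x ≡ 4 (mod 8): 1995·t ≡ 4 − 242 = -238 (mod 8).
    Reduce coefficients mod 8: 3·t ≡ 2 (mod 8).
    The inverse of 3 mod 8 is 3 (since 3·3 = 9 = 1·8 + 1), so t ≡ 3·2 = 6 ≡ 6 (mod 8).
    Then x = 242 + 1995·6 = 12212, valid modulo lcm(1995, 8) = 15960: x ≡ 12212 (mod 15960).
Verify against each original: 12212 mod 19 = 14, 12212 mod 5 = 2, 12212 mod 7 = 4, 12212 mod 3 = 2, 12212 mod 8 = 4.

x ≡ 12212 (mod 15960).


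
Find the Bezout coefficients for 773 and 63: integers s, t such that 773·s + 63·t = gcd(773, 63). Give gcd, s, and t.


Euclidean algorithm on (773, 63) — divide until remainder is 0:
  773 = 12 · 63 + 17
  63 = 3 · 17 + 12
  17 = 1 · 12 + 5
  12 = 2 · 5 + 2
  5 = 2 · 2 + 1
  2 = 2 · 1 + 0
gcd(773, 63) = 1.
Track Bezout coefficients alongside the remainders: start with r₀ = 773 = a·1 + b·0 (s = 1, t = 0) and r₁ = 63 = a·0 + b·1 (s = 0, t = 1); each new remainder r_{k+1} = r_{k-1} − q_k·r_k inherits s_{k+1} = s_{k-1} − q_k·s_k, t_{k+1} = t_{k-1} − q_k·t_k, so r_k = a·s_k + b·t_k at every step:
  q = 12: r = 17, s = 1 − 12·0 = 1, t = 0 − 12·1 = -12  (check: 773·1 + 63·(-12) = 17)
  q = 3: r = 12, s = 0 − 3·1 = -3, t = 1 − 3·(-12) = 37  (check: 773·(-3) + 63·37 = 12)
  q = 1: r = 5, s = 1 − 1·(-3) = 4, t = -12 − 1·37 = -49  (check: 773·4 + 63·(-49) = 5)
  q = 2: r = 2, s = -3 − 2·4 = -11, t = 37 − 2·(-49) = 135  (check: 773·(-11) + 63·135 = 2)
  q = 2: r = 1, s = 4 − 2·(-11) = 26, t = -49 − 2·135 = -319  (check: 773·26 + 63·(-319) = 1)
The row with r = 1 (the gcd) gives the Bezout coefficients s = 26, t = -319.
Result: 773 · (26) + 63 · (-319) = 1.

gcd(773, 63) = 1; s = 26, t = -319 (check: 773·26 + 63·(-319) = 1).


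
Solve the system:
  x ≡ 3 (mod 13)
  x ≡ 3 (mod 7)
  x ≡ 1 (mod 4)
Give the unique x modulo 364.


Moduli 13, 7, 4 are pairwise coprime; by CRT there is a unique solution modulo M = 13 · 7 · 4 = 364.
Solve pairwise, accumulating the modulus:
  Start with x ≡ 3 (mod 13).
  Combine with x ≡ 3 (mod 7): since gcd(13, 7) = 1, we get a unique residue mod 91.
    Write x = 3 + 13·t and substitute into x ≡ 3 (mod 7): 13·t ≡ 3 − 3 = 0 (mod 7).
    Reduce coefficients mod 7: 6·t ≡ 0 (mod 7).
    The inverse of 6 mod 7 is 6 (since 6·6 = 36 = 5·7 + 1), so t ≡ 6·0 = 0 ≡ 0 (mod 7).
    Then x = 3 + 13·0 = 3, valid modulo lcm(13, 7) = 91: x ≡ 3 (mod 91).
  Combine with x ≡ 1 (mod 4): since gcd(91, 4) = 1, we get a unique residue mod 364.
    Write x = 3 + 91·t and substitute into x ≡ 1 (mod 4): 91·t ≡ 1 − 3 = -2 (mod 4).
    Reduce coefficients mod 4: 3·t ≡ 2 (mod 4).
    The inverse of 3 mod 4 is 3 (since 3·3 = 9 = 2·4 + 1), so t ≡ 3·2 = 6 ≡ 2 (mod 4).
    Then x = 3 + 91·2 = 185, valid modulo lcm(91, 4) = 364: x ≡ 185 (mod 364).
Verify: 185 mod 13 = 3 ✓, 185 mod 7 = 3 ✓, 185 mod 4 = 1 ✓.

x ≡ 185 (mod 364).


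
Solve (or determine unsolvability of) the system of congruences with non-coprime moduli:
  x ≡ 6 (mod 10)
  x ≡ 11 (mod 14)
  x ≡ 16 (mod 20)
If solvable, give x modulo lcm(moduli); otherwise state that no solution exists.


Moduli 10, 14, 20 are not pairwise coprime, so CRT works modulo lcm(m_i) when all pairwise compatibility conditions hold.
Pairwise compatibility: gcd(m_i, m_j) must divide a_i - a_j for every pair.
Merge one congruence at a time:
  Start: x ≡ 6 (mod 10).
  Combine with x ≡ 11 (mod 14): gcd(10, 14) = 2, and 11 - 6 = 5 is NOT divisible by 2.
    ⇒ system is inconsistent (no integer solution).

No solution (the system is inconsistent).


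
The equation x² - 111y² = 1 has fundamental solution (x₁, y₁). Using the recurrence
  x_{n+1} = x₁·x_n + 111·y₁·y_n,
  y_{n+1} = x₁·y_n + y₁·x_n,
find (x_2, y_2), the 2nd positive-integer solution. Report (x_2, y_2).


Step 1: Find the fundamental solution (x₁, y₁) of x² - 111y² = 1.
  Expand √111 as a continued fraction. a₀ = ⌊√111⌋ = 10; iterate m_{k+1} = d_k·a_k − m_k, d_{k+1} = (111 − m_{k+1}²)/d_k, a_{k+1} = ⌊(a₀ + m_{k+1})/d_{k+1}⌋ (starting m₀ = 0, d₀ = 1), with convergents p_k = a_k·p_{k-1} + p_{k-2}, q_k = a_k·q_{k-1} + q_{k-2} (p₋₁ = 1, q₋₁ = 0):
  k = 0: a₀ = 10; p₀/q₀ = 10/1; p₀² − 111·q₀² = 100 − 111 = -11.
  k = 1: m = 10, d = 11, a = ⌊(10 + 10)/11⌋ = 1; p/q = (1·10 + 1)/(1·1 + 0) = 11/1; p² − 111·q² = 121 − 111 = 10.
  k = 2: m = 1, d = 10, a = ⌊(10 + 1)/10⌋ = 1; p/q = (1·11 + 10)/(1·1 + 1) = 21/2; p² − 111·q² = 441 − 444 = -3.
  k = 3: m = 9, d = 3, a = ⌊(10 + 9)/3⌋ = 6; p/q = (6·21 + 11)/(6·2 + 1) = 137/13; p² − 111·q² = 18769 − 18759 = 10.
  k = 4: m = 9, d = 10, a = ⌊(10 + 9)/10⌋ = 1; p/q = (1·137 + 21)/(1·13 + 2) = 158/15; p² − 111·q² = 24964 − 24975 = -11.
  k = 5: m = 1, d = 11, a = ⌊(10 + 1)/11⌋ = 1; p/q = (1·158 + 137)/(1·15 + 13) = 295/28; p² − 111·q² = 87025 − 87024 = 1.
  The first convergent with p² − 111·q² = 1 gives the fundamental solution (x₁, y₁) = (295, 28).
Step 2: Apply the recurrence (x_{n+1}, y_{n+1}) = (x₁x_n + 111y₁y_n, x₁y_n + y₁x_n) repeatedly.
  From (x_1, y_1) = (295, 28): x_2 = 295·295 + 111·28·28 = 174049; y_2 = 295·28 + 28·295 = 16520.
Step 3: Verify x_2² - 111·y_2² = 30293054401 - 30293054400 = 1 (should be 1). ✓

(x_1, y_1) = (295, 28); (x_2, y_2) = (174049, 16520).


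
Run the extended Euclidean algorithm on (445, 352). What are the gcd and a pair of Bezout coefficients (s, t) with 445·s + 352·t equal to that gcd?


Euclidean algorithm on (445, 352) — divide until remainder is 0:
  445 = 1 · 352 + 93
  352 = 3 · 93 + 73
  93 = 1 · 73 + 20
  73 = 3 · 20 + 13
  20 = 1 · 13 + 7
  13 = 1 · 7 + 6
  7 = 1 · 6 + 1
  6 = 6 · 1 + 0
gcd(445, 352) = 1.
Track Bezout coefficients alongside the remainders: start with r₀ = 445 = a·1 + b·0 (s = 1, t = 0) and r₁ = 352 = a·0 + b·1 (s = 0, t = 1); each new remainder r_{k+1} = r_{k-1} − q_k·r_k inherits s_{k+1} = s_{k-1} − q_k·s_k, t_{k+1} = t_{k-1} − q_k·t_k, so r_k = a·s_k + b·t_k at every step:
  q = 1: r = 93, s = 1 − 1·0 = 1, t = 0 − 1·1 = -1  (check: 445·1 + 352·(-1) = 93)
  q = 3: r = 73, s = 0 − 3·1 = -3, t = 1 − 3·(-1) = 4  (check: 445·(-3) + 352·4 = 73)
  q = 1: r = 20, s = 1 − 1·(-3) = 4, t = -1 − 1·4 = -5  (check: 445·4 + 352·(-5) = 20)
  q = 3: r = 13, s = -3 − 3·4 = -15, t = 4 − 3·(-5) = 19  (check: 445·(-15) + 352·19 = 13)
  q = 1: r = 7, s = 4 − 1·(-15) = 19, t = -5 − 1·19 = -24  (check: 445·19 + 352·(-24) = 7)
  q = 1: r = 6, s = -15 − 1·19 = -34, t = 19 − 1·(-24) = 43  (check: 445·(-34) + 352·43 = 6)
  q = 1: r = 1, s = 19 − 1·(-34) = 53, t = -24 − 1·43 = -67  (check: 445·53 + 352·(-67) = 1)
The row with r = 1 (the gcd) gives the Bezout coefficients s = 53, t = -67.
Result: 445 · (53) + 352 · (-67) = 1.

gcd(445, 352) = 1; s = 53, t = -67 (check: 445·53 + 352·(-67) = 1).


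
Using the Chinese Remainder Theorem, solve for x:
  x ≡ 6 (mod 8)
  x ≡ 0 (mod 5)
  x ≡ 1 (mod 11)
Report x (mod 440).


Moduli 8, 5, 11 are pairwise coprime; by CRT there is a unique solution modulo M = 8 · 5 · 11 = 440.
Solve pairwise, accumulating the modulus:
  Start with x ≡ 6 (mod 8).
  Combine with x ≡ 0 (mod 5): since gcd(8, 5) = 1, we get a unique residue mod 40.
    Write x = 6 + 8·t and substitute into x ≡ 0 (mod 5): 8·t ≡ 0 − 6 = -6 (mod 5).
    Reduce coefficients mod 5: 3·t ≡ 4 (mod 5).
    The inverse of 3 mod 5 is 2 (since 3·2 = 6 = 1·5 + 1), so t ≡ 2·4 = 8 ≡ 3 (mod 5).
    Then x = 6 + 8·3 = 30, valid modulo lcm(8, 5) = 40: x ≡ 30 (mod 40).
  Combine with x ≡ 1 (mod 11): since gcd(40, 11) = 1, we get a unique residue mod 440.
    Write x = 30 + 40·t and substitute into x ≡ 1 (mod 11): 40·t ≡ 1 − 30 = -29 (mod 11).
    Reduce coefficients mod 11: 7·t ≡ 4 (mod 11).
    The inverse of 7 mod 11 is 8 (since 7·8 = 56 = 5·11 + 1), so t ≡ 8·4 = 32 ≡ 10 (mod 11).
    Then x = 30 + 40·10 = 430, valid modulo lcm(40, 11) = 440: x ≡ 430 (mod 440).
Verify: 430 mod 8 = 6 ✓, 430 mod 5 = 0 ✓, 430 mod 11 = 1 ✓.

x ≡ 430 (mod 440).


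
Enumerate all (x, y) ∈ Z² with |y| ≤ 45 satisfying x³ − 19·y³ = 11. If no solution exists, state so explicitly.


The equation is x³ - 19y³ = 11. For fixed y, x³ = 19·y³ + 11, so a solution requires the RHS to be a perfect cube.
Strategy: iterate y from -45 to 45, compute RHS = 19·y³ + 11, and check whether it is a (positive or negative) perfect cube.
Check small values of y:
  y = 0: RHS = 11 is not a perfect cube.
  y = 1: RHS = 30 is not a perfect cube.
  y = -1: RHS = -8 = (-2)³ ⇒ x = -2 works.
  y = 2: RHS = 163 is not a perfect cube.
  y = -2: RHS = -141 is not a perfect cube.
  y = 3: RHS = 524 is not a perfect cube.
  y = -3: RHS = -502 is not a perfect cube.
Continuing the search up to |y| = 45 finds no further solutions beyond those listed.
Collected solutions: (-2, -1).

Solutions (with |y| ≤ 45): (-2, -1).


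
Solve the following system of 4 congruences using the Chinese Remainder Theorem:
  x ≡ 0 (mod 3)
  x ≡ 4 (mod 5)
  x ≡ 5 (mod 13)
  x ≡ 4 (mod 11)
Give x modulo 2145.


Product of moduli M = 3 · 5 · 13 · 11 = 2145.
Merge one congruence at a time:
  Start: x ≡ 0 (mod 3).
  Combine with x ≡ 4 (mod 5); new modulus lcm = 15.
    Write x = 0 + 3·t and substitute into x ≡ 4 (mod 5): 3·t ≡ 4 − 0 = 4 (mod 5).
    The inverse of 3 mod 5 is 2 (since 3·2 = 6 = 1·5 + 1), so t ≡ 2·4 = 8 ≡ 3 (mod 5).
    Then x = 0 + 3·3 = 9, valid modulo lcm(3, 5) = 15: x ≡ 9 (mod 15).
  Combine with x ≡ 5 (mod 13); new modulus lcm = 195.
    Write x = 9 + 15·t and substitute into x ≡ 5 (mod 13): 15·t ≡ 5 − 9 = -4 (mod 13).
    Reduce coefficients mod 13: 2·t ≡ 9 (mod 13).
    The inverse of 2 mod 13 is 7 (since 2·7 = 14 = 1·13 + 1), so t ≡ 7·9 = 63 ≡ 11 (mod 13).
    Then x = 9 + 15·11 = 174, valid modulo lcm(15, 13) = 195: x ≡ 174 (mod 195).
  Combine with x ≡ 4 (mod 11); new modulus lcm = 2145.
    Write x = 174 + 195·t and substitute into x ≡ 4 (mod 11): 195·t ≡ 4 − 174 = -170 (mod 11).
    Reduce coefficients mod 11: 8·t ≡ 6 (mod 11).
    The inverse of 8 mod 11 is 7 (since 8·7 = 56 = 5·11 + 1), so t ≡ 7·6 = 42 ≡ 9 (mod 11).
    Then x = 174 + 195·9 = 1929, valid modulo lcm(195, 11) = 2145: x ≡ 1929 (mod 2145).
Verify against each original: 1929 mod 3 = 0, 1929 mod 5 = 4, 1929 mod 13 = 5, 1929 mod 11 = 4.

x ≡ 1929 (mod 2145).


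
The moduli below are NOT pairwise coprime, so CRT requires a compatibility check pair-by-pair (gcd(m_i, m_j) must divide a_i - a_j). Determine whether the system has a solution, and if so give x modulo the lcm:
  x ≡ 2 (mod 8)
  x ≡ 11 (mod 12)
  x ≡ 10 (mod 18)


Moduli 8, 12, 18 are not pairwise coprime, so CRT works modulo lcm(m_i) when all pairwise compatibility conditions hold.
Pairwise compatibility: gcd(m_i, m_j) must divide a_i - a_j for every pair.
Merge one congruence at a time:
  Start: x ≡ 2 (mod 8).
  Combine with x ≡ 11 (mod 12): gcd(8, 12) = 4, and 11 - 2 = 9 is NOT divisible by 4.
    ⇒ system is inconsistent (no integer solution).

No solution (the system is inconsistent).


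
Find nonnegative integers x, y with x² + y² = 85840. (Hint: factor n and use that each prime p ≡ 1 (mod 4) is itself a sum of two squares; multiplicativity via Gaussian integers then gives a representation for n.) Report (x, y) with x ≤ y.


Step 1: Factor n = 85840 = 2^4 · 5 · 29 · 37.
Step 2: Check the mod-4 condition on each prime factor: 2 = 2 (special); 5 ≡ 1 (mod 4), exponent 1; 29 ≡ 1 (mod 4), exponent 1; 37 ≡ 1 (mod 4), exponent 1.
All primes ≡ 3 (mod 4) appear to even exponent (or don't appear), so by the two-squares theorem n IS expressible as a sum of two squares.
Step 3: Build a representation. Group n = k² · m with k = 4 and m = 5 · 29 · 37 = 5365 (a product of primes ≡ 1 (mod 4)); a representation of m scales to one of n via (k·x)² + (k·y)² = k²(x² + y²). Each prime p ≡ 1 (mod 4) is itself a sum of two squares; find a² by testing p − a² for a perfect square:
  5: 5 − 1² = 4 = 2² ⇒ 5 = 1² + 2².
  29: 29 − 1² = 28, 29 − 2² = 25 = 5² ⇒ 29 = 2² + 5².
  37: 37 − 1² = 36 = 6² ⇒ 37 = 1² + 6².
  Combine using the Brahmagupta–Fibonacci identity (a² + b²)(c² + d²) = (ac − bd)² + (ad + bc)² = (ac + bd)² + (ad − bc)²:
  5 · 29 = 145: from (1² + 2²)(2² + 5²), take (1·2 − 2·5, 1·5 + 2·2) = (2 − 10, 5 + 4) = (-8, 9); dropping signs (only squares matter) gives (8, 9); check 8² + 9² = 64 + 81 = 145 ✓.
  145 · 37 = 5365: from (8² + 9²)(1² + 6²), take (8·1 − 9·6, 8·6 + 9·1) = (8 − 54, 48 + 9) = (-46, 57); dropping signs (only squares matter) gives (46, 57); check 46² + 57² = 2116 + 3249 = 5365 ✓.
  Scale by k = 4: (4·46, 4·57) = (184, 228).
Step 4: Order so x ≤ y and verify: 184² + 228² = 33856 + 51984 = 85840 = n. ✓

n = 85840 = 184² + 228² (one valid representation with x ≤ y).


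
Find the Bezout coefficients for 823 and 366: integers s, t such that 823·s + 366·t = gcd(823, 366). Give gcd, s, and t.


Euclidean algorithm on (823, 366) — divide until remainder is 0:
  823 = 2 · 366 + 91
  366 = 4 · 91 + 2
  91 = 45 · 2 + 1
  2 = 2 · 1 + 0
gcd(823, 366) = 1.
Track Bezout coefficients alongside the remainders: start with r₀ = 823 = a·1 + b·0 (s = 1, t = 0) and r₁ = 366 = a·0 + b·1 (s = 0, t = 1); each new remainder r_{k+1} = r_{k-1} − q_k·r_k inherits s_{k+1} = s_{k-1} − q_k·s_k, t_{k+1} = t_{k-1} − q_k·t_k, so r_k = a·s_k + b·t_k at every step:
  q = 2: r = 91, s = 1 − 2·0 = 1, t = 0 − 2·1 = -2  (check: 823·1 + 366·(-2) = 91)
  q = 4: r = 2, s = 0 − 4·1 = -4, t = 1 − 4·(-2) = 9  (check: 823·(-4) + 366·9 = 2)
  q = 45: r = 1, s = 1 − 45·(-4) = 181, t = -2 − 45·9 = -407  (check: 823·181 + 366·(-407) = 1)
The row with r = 1 (the gcd) gives the Bezout coefficients s = 181, t = -407.
Result: 823 · (181) + 366 · (-407) = 1.

gcd(823, 366) = 1; s = 181, t = -407 (check: 823·181 + 366·(-407) = 1).


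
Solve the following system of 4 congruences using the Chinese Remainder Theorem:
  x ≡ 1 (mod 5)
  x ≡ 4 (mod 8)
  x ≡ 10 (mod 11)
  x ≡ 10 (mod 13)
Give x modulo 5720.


Product of moduli M = 5 · 8 · 11 · 13 = 5720.
Merge one congruence at a time:
  Start: x ≡ 1 (mod 5).
  Combine with x ≡ 4 (mod 8); new modulus lcm = 40.
    Write x = 1 + 5·t and substitute into x ≡ 4 (mod 8): 5·t ≡ 4 − 1 = 3 (mod 8).
    The inverse of 5 mod 8 is 5 (since 5·5 = 25 = 3·8 + 1), so t ≡ 5·3 = 15 ≡ 7 (mod 8).
    Then x = 1 + 5·7 = 36, valid modulo lcm(5, 8) = 40: x ≡ 36 (mod 40).
  Combine with x ≡ 10 (mod 11); new modulus lcm = 440.
    Write x = 36 + 40·t and substitute into x ≡ 10 (mod 11): 40·t ≡ 10 − 36 = -26 (mod 11).
    Reduce coefficients mod 11: 7·t ≡ 7 (mod 11).
    The inverse of 7 mod 11 is 8 (since 7·8 = 56 = 5·11 + 1), so t ≡ 8·7 = 56 ≡ 1 (mod 11).
    Then x = 36 + 40·1 = 76, valid modulo lcm(40, 11) = 440: x ≡ 76 (mod 440).
  Combine with x ≡ 10 (mod 13); new modulus lcm = 5720.
    Write x = 76 + 440·t and substitute into x ≡ 10 (mod 13): 440·t ≡ 10 − 76 = -66 (mod 13).
    Reduce coefficients mod 13: 11·t ≡ 12 (mod 13).
    The inverse of 11 mod 13 is 6 (since 11·6 = 66 = 5·13 + 1), so t ≡ 6·12 = 72 ≡ 7 (mod 13).
    Then x = 76 + 440·7 = 3156, valid modulo lcm(440, 13) = 5720: x ≡ 3156 (mod 5720).
Verify against each original: 3156 mod 5 = 1, 3156 mod 8 = 4, 3156 mod 11 = 10, 3156 mod 13 = 10.

x ≡ 3156 (mod 5720).


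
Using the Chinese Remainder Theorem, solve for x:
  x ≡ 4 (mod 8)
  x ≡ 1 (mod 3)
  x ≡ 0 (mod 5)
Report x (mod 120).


Moduli 8, 3, 5 are pairwise coprime; by CRT there is a unique solution modulo M = 8 · 3 · 5 = 120.
Solve pairwise, accumulating the modulus:
  Start with x ≡ 4 (mod 8).
  Combine with x ≡ 1 (mod 3): since gcd(8, 3) = 1, we get a unique residue mod 24.
    Write x = 4 + 8·t and substitute into x ≡ 1 (mod 3): 8·t ≡ 1 − 4 = -3 (mod 3).
    Reduce coefficients mod 3: 2·t ≡ 0 (mod 3).
    The inverse of 2 mod 3 is 2 (since 2·2 = 4 = 1·3 + 1), so t ≡ 2·0 = 0 ≡ 0 (mod 3).
    Then x = 4 + 8·0 = 4, valid modulo lcm(8, 3) = 24: x ≡ 4 (mod 24).
  Combine with x ≡ 0 (mod 5): since gcd(24, 5) = 1, we get a unique residue mod 120.
    Write x = 4 + 24·t and substitute into x ≡ 0 (mod 5): 24·t ≡ 0 − 4 = -4 (mod 5).
    Reduce coefficients mod 5: 4·t ≡ 1 (mod 5).
    The inverse of 4 mod 5 is 4 (since 4·4 = 16 = 3·5 + 1), so t ≡ 4·1 = 4 ≡ 4 (mod 5).
    Then x = 4 + 24·4 = 100, valid modulo lcm(24, 5) = 120: x ≡ 100 (mod 120).
Verify: 100 mod 8 = 4 ✓, 100 mod 3 = 1 ✓, 100 mod 5 = 0 ✓.

x ≡ 100 (mod 120).


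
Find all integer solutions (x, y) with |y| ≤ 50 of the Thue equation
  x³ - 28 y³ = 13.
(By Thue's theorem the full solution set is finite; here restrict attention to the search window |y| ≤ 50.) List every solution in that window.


The equation is x³ - 28y³ = 13. For fixed y, x³ = 28·y³ + 13, so a solution requires the RHS to be a perfect cube.
Strategy: iterate y from -50 to 50, compute RHS = 28·y³ + 13, and check whether it is a (positive or negative) perfect cube.
Check small values of y:
  y = 0: RHS = 13 is not a perfect cube.
  y = 1: RHS = 41 is not a perfect cube.
  y = -1: RHS = -15 is not a perfect cube.
  y = 2: RHS = 237 is not a perfect cube.
  y = -2: RHS = -211 is not a perfect cube.
  y = 3: RHS = 769 is not a perfect cube.
  y = -3: RHS = -743 is not a perfect cube.
Continuing the search up to |y| = 50 finds no solutions either.
No (x, y) in the scanned range satisfies the equation.

No integer solutions with |y| ≤ 50.


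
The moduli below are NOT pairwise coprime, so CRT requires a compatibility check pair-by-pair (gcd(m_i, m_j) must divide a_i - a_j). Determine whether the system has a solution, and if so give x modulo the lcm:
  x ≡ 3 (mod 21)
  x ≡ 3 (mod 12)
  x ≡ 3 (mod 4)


Moduli 21, 12, 4 are not pairwise coprime, so CRT works modulo lcm(m_i) when all pairwise compatibility conditions hold.
Pairwise compatibility: gcd(m_i, m_j) must divide a_i - a_j for every pair.
Merge one congruence at a time:
  Start: x ≡ 3 (mod 21).
  Combine with x ≡ 3 (mod 12): gcd(21, 12) = 3; 3 - 3 = 0, which IS divisible by 3, so compatible.
    Write x = 3 + 21·t and substitute into x ≡ 3 (mod 12): 21·t ≡ 3 − 3 = 0 (mod 12).
    Divide the congruence (and modulus) by g = 3: 7·t ≡ 0 (mod 4).
    Reduce coefficients mod 4: 3·t ≡ 0 (mod 4).
    The inverse of 3 mod 4 is 3 (since 3·3 = 9 = 2·4 + 1), so t ≡ 3·0 = 0 ≡ 0 (mod 4).
    Then x = 3 + 21·0 = 3, valid modulo lcm(21, 12) = 84: x ≡ 3 (mod 84).
  Combine with x ≡ 3 (mod 4): gcd(84, 4) = 4; 3 - 3 = 0, which IS divisible by 4, so compatible.
    Write x = 3 + 84·t and substitute into x ≡ 3 (mod 4): 84·t ≡ 3 − 3 = 0 (mod 4).
    Divide the congruence (and modulus) by g = 4: 21·t ≡ 0 (mod 1).
    Modulo 1 every t works; take t = 0.
    Then x = 3 + 84·0 = 3, valid modulo lcm(84, 4) = 84: x ≡ 3 (mod 84).
Verify: 3 mod 21 = 3, 3 mod 12 = 3, 3 mod 4 = 3.

x ≡ 3 (mod 84).


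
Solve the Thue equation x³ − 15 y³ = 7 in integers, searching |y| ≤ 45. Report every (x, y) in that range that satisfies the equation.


The equation is x³ - 15y³ = 7. For fixed y, x³ = 15·y³ + 7, so a solution requires the RHS to be a perfect cube.
Strategy: iterate y from -45 to 45, compute RHS = 15·y³ + 7, and check whether it is a (positive or negative) perfect cube.
Check small values of y:
  y = 0: RHS = 7 is not a perfect cube.
  y = 1: RHS = 22 is not a perfect cube.
  y = -1: RHS = -8 = (-2)³ ⇒ x = -2 works.
  y = 2: RHS = 127 is not a perfect cube.
  y = -2: RHS = -113 is not a perfect cube.
  y = 3: RHS = 412 is not a perfect cube.
  y = -3: RHS = -398 is not a perfect cube.
Continuing the search up to |y| = 45 finds no further solutions beyond those listed.
Collected solutions: (-2, -1).

Solutions (with |y| ≤ 45): (-2, -1).


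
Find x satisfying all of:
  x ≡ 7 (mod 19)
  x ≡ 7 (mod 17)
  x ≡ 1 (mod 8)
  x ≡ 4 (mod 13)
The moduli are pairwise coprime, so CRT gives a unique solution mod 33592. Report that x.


Product of moduli M = 19 · 17 · 8 · 13 = 33592.
Merge one congruence at a time:
  Start: x ≡ 7 (mod 19).
  Combine with x ≡ 7 (mod 17); new modulus lcm = 323.
    Write x = 7 + 19·t and substitute into x ≡ 7 (mod 17): 19·t ≡ 7 − 7 = 0 (mod 17).
    Reduce coefficients mod 17: 2·t ≡ 0 (mod 17).
    The inverse of 2 mod 17 is 9 (since 2·9 = 18 = 1·17 + 1), so t ≡ 9·0 = 0 ≡ 0 (mod 17).
    Then x = 7 + 19·0 = 7, valid modulo lcm(19, 17) = 323: x ≡ 7 (mod 323).
  Combine with x ≡ 1 (mod 8); new modulus lcm = 2584.
    Write x = 7 + 323·t and substitute into x ≡ 1 (mod 8): 323·t ≡ 1 − 7 = -6 (mod 8).
    Reduce coefficients mod 8: 3·t ≡ 2 (mod 8).
    The inverse of 3 mod 8 is 3 (since 3·3 = 9 = 1·8 + 1), so t ≡ 3·2 = 6 ≡ 6 (mod 8).
    Then x = 7 + 323·6 = 1945, valid modulo lcm(323, 8) = 2584: x ≡ 1945 (mod 2584).
  Combine with x ≡ 4 (mod 13); new modulus lcm = 33592.
    Write x = 1945 + 2584·t and substitute into x ≡ 4 (mod 13): 2584·t ≡ 4 − 1945 = -1941 (mod 13).
    Reduce coefficients mod 13: 10·t ≡ 9 (mod 13).
    The inverse of 10 mod 13 is 4 (since 10·4 = 40 = 3·13 + 1), so t ≡ 4·9 = 36 ≡ 10 (mod 13).
    Then x = 1945 + 2584·10 = 27785, valid modulo lcm(2584, 13) = 33592: x ≡ 27785 (mod 33592).
Verify against each original: 27785 mod 19 = 7, 27785 mod 17 = 7, 27785 mod 8 = 1, 27785 mod 13 = 4.

x ≡ 27785 (mod 33592).


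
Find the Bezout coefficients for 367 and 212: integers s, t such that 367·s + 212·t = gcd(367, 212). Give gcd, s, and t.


Euclidean algorithm on (367, 212) — divide until remainder is 0:
  367 = 1 · 212 + 155
  212 = 1 · 155 + 57
  155 = 2 · 57 + 41
  57 = 1 · 41 + 16
  41 = 2 · 16 + 9
  16 = 1 · 9 + 7
  9 = 1 · 7 + 2
  7 = 3 · 2 + 1
  2 = 2 · 1 + 0
gcd(367, 212) = 1.
Track Bezout coefficients alongside the remainders: start with r₀ = 367 = a·1 + b·0 (s = 1, t = 0) and r₁ = 212 = a·0 + b·1 (s = 0, t = 1); each new remainder r_{k+1} = r_{k-1} − q_k·r_k inherits s_{k+1} = s_{k-1} − q_k·s_k, t_{k+1} = t_{k-1} − q_k·t_k, so r_k = a·s_k + b·t_k at every step:
  q = 1: r = 155, s = 1 − 1·0 = 1, t = 0 − 1·1 = -1  (check: 367·1 + 212·(-1) = 155)
  q = 1: r = 57, s = 0 − 1·1 = -1, t = 1 − 1·(-1) = 2  (check: 367·(-1) + 212·2 = 57)
  q = 2: r = 41, s = 1 − 2·(-1) = 3, t = -1 − 2·2 = -5  (check: 367·3 + 212·(-5) = 41)
  q = 1: r = 16, s = -1 − 1·3 = -4, t = 2 − 1·(-5) = 7  (check: 367·(-4) + 212·7 = 16)
  q = 2: r = 9, s = 3 − 2·(-4) = 11, t = -5 − 2·7 = -19  (check: 367·11 + 212·(-19) = 9)
  q = 1: r = 7, s = -4 − 1·11 = -15, t = 7 − 1·(-19) = 26  (check: 367·(-15) + 212·26 = 7)
  q = 1: r = 2, s = 11 − 1·(-15) = 26, t = -19 − 1·26 = -45  (check: 367·26 + 212·(-45) = 2)
  q = 3: r = 1, s = -15 − 3·26 = -93, t = 26 − 3·(-45) = 161  (check: 367·(-93) + 212·161 = 1)
The row with r = 1 (the gcd) gives the Bezout coefficients s = -93, t = 161.
Result: 367 · (-93) + 212 · (161) = 1.

gcd(367, 212) = 1; s = -93, t = 161 (check: 367·(-93) + 212·161 = 1).


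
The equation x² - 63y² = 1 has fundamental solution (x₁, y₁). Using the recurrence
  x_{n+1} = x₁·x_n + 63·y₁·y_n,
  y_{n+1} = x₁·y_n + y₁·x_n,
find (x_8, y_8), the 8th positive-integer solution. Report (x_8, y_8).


Step 1: Find the fundamental solution (x₁, y₁) of x² - 63y² = 1.
  Expand √63 as a continued fraction. a₀ = ⌊√63⌋ = 7; iterate m_{k+1} = d_k·a_k − m_k, d_{k+1} = (63 − m_{k+1}²)/d_k, a_{k+1} = ⌊(a₀ + m_{k+1})/d_{k+1}⌋ (starting m₀ = 0, d₀ = 1), with convergents p_k = a_k·p_{k-1} + p_{k-2}, q_k = a_k·q_{k-1} + q_{k-2} (p₋₁ = 1, q₋₁ = 0):
  k = 0: a₀ = 7; p₀/q₀ = 7/1; p₀² − 63·q₀² = 49 − 63 = -14.
  k = 1: m = 7, d = 14, a = ⌊(7 + 7)/14⌋ = 1; p/q = (1·7 + 1)/(1·1 + 0) = 8/1; p² − 63·q² = 64 − 63 = 1.
  The first convergent with p² − 63·q² = 1 gives the fundamental solution (x₁, y₁) = (8, 1).
Step 2: Apply the recurrence (x_{n+1}, y_{n+1}) = (x₁x_n + 63y₁y_n, x₁y_n + y₁x_n) repeatedly.
  From (x_1, y_1) = (8, 1): x_2 = 8·8 + 63·1·1 = 127; y_2 = 8·1 + 1·8 = 16.
  From (x_2, y_2) = (127, 16): x_3 = 8·127 + 63·1·16 = 2024; y_3 = 8·16 + 1·127 = 255.
  From (x_3, y_3) = (2024, 255): x_4 = 8·2024 + 63·1·255 = 32257; y_4 = 8·255 + 1·2024 = 4064.
  From (x_4, y_4) = (32257, 4064): x_5 = 8·32257 + 63·1·4064 = 514088; y_5 = 8·4064 + 1·32257 = 64769.
  From (x_5, y_5) = (514088, 64769): x_6 = 8·514088 + 63·1·64769 = 8193151; y_6 = 8·64769 + 1·514088 = 1032240.
  From (x_6, y_6) = (8193151, 1032240): x_7 = 8·8193151 + 63·1·1032240 = 130576328; y_7 = 8·1032240 + 1·8193151 = 16451071.
  From (x_7, y_7) = (130576328, 16451071): x_8 = 8·130576328 + 63·1·16451071 = 2081028097; y_8 = 8·16451071 + 1·130576328 = 262184896.
Step 3: Verify x_8² - 63·y_8² = 4330677940503441409 - 4330677940503441408 = 1 (should be 1). ✓

(x_1, y_1) = (8, 1); (x_8, y_8) = (2081028097, 262184896).


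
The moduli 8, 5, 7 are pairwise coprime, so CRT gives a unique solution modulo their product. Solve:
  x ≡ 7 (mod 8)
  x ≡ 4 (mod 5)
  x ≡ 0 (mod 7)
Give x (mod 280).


Moduli 8, 5, 7 are pairwise coprime; by CRT there is a unique solution modulo M = 8 · 5 · 7 = 280.
Solve pairwise, accumulating the modulus:
  Start with x ≡ 7 (mod 8).
  Combine with x ≡ 4 (mod 5): since gcd(8, 5) = 1, we get a unique residue mod 40.
    Write x = 7 + 8·t and substitute into x ≡ 4 (mod 5): 8·t ≡ 4 − 7 = -3 (mod 5).
    Reduce coefficients mod 5: 3·t ≡ 2 (mod 5).
    The inverse of 3 mod 5 is 2 (since 3·2 = 6 = 1·5 + 1), so t ≡ 2·2 = 4 ≡ 4 (mod 5).
    Then x = 7 + 8·4 = 39, valid modulo lcm(8, 5) = 40: x ≡ 39 (mod 40).
  Combine with x ≡ 0 (mod 7): since gcd(40, 7) = 1, we get a unique residue mod 280.
    Write x = 39 + 40·t and substitute into x ≡ 0 (mod 7): 40·t ≡ 0 − 39 = -39 (mod 7).
    Reduce coefficients mod 7: 5·t ≡ 3 (mod 7).
    The inverse of 5 mod 7 is 3 (since 5·3 = 15 = 2·7 + 1), so t ≡ 3·3 = 9 ≡ 2 (mod 7).
    Then x = 39 + 40·2 = 119, valid modulo lcm(40, 7) = 280: x ≡ 119 (mod 280).
Verify: 119 mod 8 = 7 ✓, 119 mod 5 = 4 ✓, 119 mod 7 = 0 ✓.

x ≡ 119 (mod 280).


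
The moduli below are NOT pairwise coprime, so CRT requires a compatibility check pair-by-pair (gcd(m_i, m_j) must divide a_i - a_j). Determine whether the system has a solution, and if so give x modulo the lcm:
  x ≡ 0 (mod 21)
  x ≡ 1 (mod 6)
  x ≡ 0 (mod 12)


Moduli 21, 6, 12 are not pairwise coprime, so CRT works modulo lcm(m_i) when all pairwise compatibility conditions hold.
Pairwise compatibility: gcd(m_i, m_j) must divide a_i - a_j for every pair.
Merge one congruence at a time:
  Start: x ≡ 0 (mod 21).
  Combine with x ≡ 1 (mod 6): gcd(21, 6) = 3, and 1 - 0 = 1 is NOT divisible by 3.
    ⇒ system is inconsistent (no integer solution).

No solution (the system is inconsistent).


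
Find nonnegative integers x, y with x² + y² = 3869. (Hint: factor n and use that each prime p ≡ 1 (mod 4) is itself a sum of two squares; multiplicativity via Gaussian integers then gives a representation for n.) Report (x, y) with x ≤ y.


Step 1: Factor n = 3869 = 53 · 73.
Step 2: Check the mod-4 condition on each prime factor: 53 ≡ 1 (mod 4), exponent 1; 73 ≡ 1 (mod 4), exponent 1.
All primes ≡ 3 (mod 4) appear to even exponent (or don't appear), so by the two-squares theorem n IS expressible as a sum of two squares.
Step 3: Build a representation. Here n = 53 · 73 is a product of primes ≡ 1 (mod 4). Each prime p ≡ 1 (mod 4) is itself a sum of two squares; find a² by testing p − a² for a perfect square:
  53: 53 − 1² = 52, 53 − 2² = 49 = 7² ⇒ 53 = 2² + 7².
  73: 73 − 1² = 72, 73 − 2² = 69, 73 − 3² = 64 = 8² ⇒ 73 = 3² + 8².
  Combine using the Brahmagupta–Fibonacci identity (a² + b²)(c² + d²) = (ac − bd)² + (ad + bc)² = (ac + bd)² + (ad − bc)²:
  53 · 73 = 3869: from (2² + 7²)(3² + 8²), take (2·3 − 7·8, 2·8 + 7·3) = (6 − 56, 16 + 21) = (-50, 37); dropping signs (only squares matter) gives (50, 37); check 50² + 37² = 2500 + 1369 = 3869 ✓.
Step 4: Order so x ≤ y and verify: 37² + 50² = 1369 + 2500 = 3869 = n. ✓

n = 3869 = 37² + 50² (one valid representation with x ≤ y).


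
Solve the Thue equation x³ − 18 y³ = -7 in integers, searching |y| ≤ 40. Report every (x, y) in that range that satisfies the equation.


The equation is x³ - 18y³ = -7. For fixed y, x³ = 18·y³ − 7, so a solution requires the RHS to be a perfect cube.
Strategy: iterate y from -40 to 40, compute RHS = 18·y³ − 7, and check whether it is a (positive or negative) perfect cube.
Check small values of y:
  y = 0: RHS = -7 is not a perfect cube.
  y = 1: RHS = 11 is not a perfect cube.
  y = -1: RHS = -25 is not a perfect cube.
  y = 2: RHS = 137 is not a perfect cube.
  y = -2: RHS = -151 is not a perfect cube.
  y = 3: RHS = 479 is not a perfect cube.
  y = -3: RHS = -493 is not a perfect cube.
Continuing the search up to |y| = 40 finds no solutions either.
No (x, y) in the scanned range satisfies the equation.

No integer solutions with |y| ≤ 40.


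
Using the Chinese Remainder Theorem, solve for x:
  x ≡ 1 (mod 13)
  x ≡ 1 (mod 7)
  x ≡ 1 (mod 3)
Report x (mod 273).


Moduli 13, 7, 3 are pairwise coprime; by CRT there is a unique solution modulo M = 13 · 7 · 3 = 273.
Solve pairwise, accumulating the modulus:
  Start with x ≡ 1 (mod 13).
  Combine with x ≡ 1 (mod 7): since gcd(13, 7) = 1, we get a unique residue mod 91.
    Write x = 1 + 13·t and substitute into x ≡ 1 (mod 7): 13·t ≡ 1 − 1 = 0 (mod 7).
    Reduce coefficients mod 7: 6·t ≡ 0 (mod 7).
    The inverse of 6 mod 7 is 6 (since 6·6 = 36 = 5·7 + 1), so t ≡ 6·0 = 0 ≡ 0 (mod 7).
    Then x = 1 + 13·0 = 1, valid modulo lcm(13, 7) = 91: x ≡ 1 (mod 91).
  Combine with x ≡ 1 (mod 3): since gcd(91, 3) = 1, we get a unique residue mod 273.
    Write x = 1 + 91·t and substitute into x ≡ 1 (mod 3): 91·t ≡ 1 − 1 = 0 (mod 3).
    Reduce coefficients mod 3: 1·t ≡ 0 (mod 3).
    So t ≡ 0 (mod 3).
    Then x = 1 + 91·0 = 1, valid modulo lcm(91, 3) = 273: x ≡ 1 (mod 273).
Verify: 1 mod 13 = 1 ✓, 1 mod 7 = 1 ✓, 1 mod 3 = 1 ✓.

x ≡ 1 (mod 273).


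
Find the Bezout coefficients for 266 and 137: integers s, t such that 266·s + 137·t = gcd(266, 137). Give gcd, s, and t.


Euclidean algorithm on (266, 137) — divide until remainder is 0:
  266 = 1 · 137 + 129
  137 = 1 · 129 + 8
  129 = 16 · 8 + 1
  8 = 8 · 1 + 0
gcd(266, 137) = 1.
Track Bezout coefficients alongside the remainders: start with r₀ = 266 = a·1 + b·0 (s = 1, t = 0) and r₁ = 137 = a·0 + b·1 (s = 0, t = 1); each new remainder r_{k+1} = r_{k-1} − q_k·r_k inherits s_{k+1} = s_{k-1} − q_k·s_k, t_{k+1} = t_{k-1} − q_k·t_k, so r_k = a·s_k + b·t_k at every step:
  q = 1: r = 129, s = 1 − 1·0 = 1, t = 0 − 1·1 = -1  (check: 266·1 + 137·(-1) = 129)
  q = 1: r = 8, s = 0 − 1·1 = -1, t = 1 − 1·(-1) = 2  (check: 266·(-1) + 137·2 = 8)
  q = 16: r = 1, s = 1 − 16·(-1) = 17, t = -1 − 16·2 = -33  (check: 266·17 + 137·(-33) = 1)
The row with r = 1 (the gcd) gives the Bezout coefficients s = 17, t = -33.
Result: 266 · (17) + 137 · (-33) = 1.

gcd(266, 137) = 1; s = 17, t = -33 (check: 266·17 + 137·(-33) = 1).


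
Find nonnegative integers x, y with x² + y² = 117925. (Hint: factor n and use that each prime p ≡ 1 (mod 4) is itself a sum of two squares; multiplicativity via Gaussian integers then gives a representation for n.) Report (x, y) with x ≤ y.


Step 1: Factor n = 117925 = 5^2 · 53 · 89.
Step 2: Check the mod-4 condition on each prime factor: 5 ≡ 1 (mod 4), exponent 2; 53 ≡ 1 (mod 4), exponent 1; 89 ≡ 1 (mod 4), exponent 1.
All primes ≡ 3 (mod 4) appear to even exponent (or don't appear), so by the two-squares theorem n IS expressible as a sum of two squares.
Step 3: Build a representation. Group n = k² · m with k = 5 and m = 53 · 89 = 4717 (a product of primes ≡ 1 (mod 4)); a representation of m scales to one of n via (k·x)² + (k·y)² = k²(x² + y²). Each prime p ≡ 1 (mod 4) is itself a sum of two squares; find a² by testing p − a² for a perfect square:
  53: 53 − 1² = 52, 53 − 2² = 49 = 7² ⇒ 53 = 2² + 7².
  89: 89 − 1² = 88, 89 − 2² = 85, 89 − 3² = 80, 89 − 4² = 73, 89 − 5² = 64 = 8² ⇒ 89 = 5² + 8².
  Combine using the Brahmagupta–Fibonacci identity (a² + b²)(c² + d²) = (ac − bd)² + (ad + bc)² = (ac + bd)² + (ad − bc)²:
  53 · 89 = 4717: from (2² + 7²)(5² + 8²), take (2·5 − 7·8, 2·8 + 7·5) = (10 − 56, 16 + 35) = (-46, 51); dropping signs (only squares matter) gives (46, 51); check 46² + 51² = 2116 + 2601 = 4717 ✓.
  Scale by k = 5: (5·46, 5·51) = (230, 255).
Step 4: Order so x ≤ y and verify: 230² + 255² = 52900 + 65025 = 117925 = n. ✓

n = 117925 = 230² + 255² (one valid representation with x ≤ y).


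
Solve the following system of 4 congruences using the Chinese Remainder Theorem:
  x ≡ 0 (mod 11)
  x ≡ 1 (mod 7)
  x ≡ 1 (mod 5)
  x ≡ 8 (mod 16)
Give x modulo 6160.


Product of moduli M = 11 · 7 · 5 · 16 = 6160.
Merge one congruence at a time:
  Start: x ≡ 0 (mod 11).
  Combine with x ≡ 1 (mod 7); new modulus lcm = 77.
    Write x = 0 + 11·t and substitute into x ≡ 1 (mod 7): 11·t ≡ 1 − 0 = 1 (mod 7).
    Reduce coefficients mod 7: 4·t ≡ 1 (mod 7).
    The inverse of 4 mod 7 is 2 (since 4·2 = 8 = 1·7 + 1), so t ≡ 2·1 = 2 ≡ 2 (mod 7).
    Then x = 0 + 11·2 = 22, valid modulo lcm(11, 7) = 77: x ≡ 22 (mod 77).
  Combine with x ≡ 1 (mod 5); new modulus lcm = 385.
    Write x = 22 + 77·t and substitute into x ≡ 1 (mod 5): 77·t ≡ 1 − 22 = -21 (mod 5).
    Reduce coefficients mod 5: 2·t ≡ 4 (mod 5).
    The inverse of 2 mod 5 is 3 (since 2·3 = 6 = 1·5 + 1), so t ≡ 3·4 = 12 ≡ 2 (mod 5).
    Then x = 22 + 77·2 = 176, valid modulo lcm(77, 5) = 385: x ≡ 176 (mod 385).
  Combine with x ≡ 8 (mod 16); new modulus lcm = 6160.
    Write x = 176 + 385·t and substitute into x ≡ 8 (mod 16): 385·t ≡ 8 − 176 = -168 (mod 16).
    Reduce coefficients mod 16: 1·t ≡ 8 (mod 16).
    So t ≡ 8 (mod 16).
    Then x = 176 + 385·8 = 3256, valid modulo lcm(385, 16) = 6160: x ≡ 3256 (mod 6160).
Verify against each original: 3256 mod 11 = 0, 3256 mod 7 = 1, 3256 mod 5 = 1, 3256 mod 16 = 8.

x ≡ 3256 (mod 6160).


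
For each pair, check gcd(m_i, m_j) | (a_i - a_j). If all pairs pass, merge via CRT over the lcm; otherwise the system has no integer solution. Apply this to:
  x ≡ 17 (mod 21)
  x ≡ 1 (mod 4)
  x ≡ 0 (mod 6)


Moduli 21, 4, 6 are not pairwise coprime, so CRT works modulo lcm(m_i) when all pairwise compatibility conditions hold.
Pairwise compatibility: gcd(m_i, m_j) must divide a_i - a_j for every pair.
Merge one congruence at a time:
  Start: x ≡ 17 (mod 21).
  Combine with x ≡ 1 (mod 4): gcd(21, 4) = 1; 1 - 17 = -16, which IS divisible by 1, so compatible.
    Write x = 17 + 21·t and substitute into x ≡ 1 (mod 4): 21·t ≡ 1 − 17 = -16 (mod 4).
    Reduce coefficients mod 4: 1·t ≡ 0 (mod 4).
    So t ≡ 0 (mod 4).
    Then x = 17 + 21·0 = 17, valid modulo lcm(21, 4) = 84: x ≡ 17 (mod 84).
  Combine with x ≡ 0 (mod 6): gcd(84, 6) = 6, and 0 - 17 = -17 is NOT divisible by 6.
    ⇒ system is inconsistent (no integer solution).

No solution (the system is inconsistent).


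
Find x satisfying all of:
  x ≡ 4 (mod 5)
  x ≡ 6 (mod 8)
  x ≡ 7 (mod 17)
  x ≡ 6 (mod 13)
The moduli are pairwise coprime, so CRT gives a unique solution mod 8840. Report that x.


Product of moduli M = 5 · 8 · 17 · 13 = 8840.
Merge one congruence at a time:
  Start: x ≡ 4 (mod 5).
  Combine with x ≡ 6 (mod 8); new modulus lcm = 40.
    Write x = 4 + 5·t and substitute into x ≡ 6 (mod 8): 5·t ≡ 6 − 4 = 2 (mod 8).
    The inverse of 5 mod 8 is 5 (since 5·5 = 25 = 3·8 + 1), so t ≡ 5·2 = 10 ≡ 2 (mod 8).
    Then x = 4 + 5·2 = 14, valid modulo lcm(5, 8) = 40: x ≡ 14 (mod 40).
  Combine with x ≡ 7 (mod 17); new modulus lcm = 680.
    Write x = 14 + 40·t and substitute into x ≡ 7 (mod 17): 40·t ≡ 7 − 14 = -7 (mod 17).
    Reduce coefficients mod 17: 6·t ≡ 10 (mod 17).
    The inverse of 6 mod 17 is 3 (since 6·3 = 18 = 1·17 + 1), so t ≡ 3·10 = 30 ≡ 13 (mod 17).
    Then x = 14 + 40·13 = 534, valid modulo lcm(40, 17) = 680: x ≡ 534 (mod 680).
  Combine with x ≡ 6 (mod 13); new modulus lcm = 8840.
    Write x = 534 + 680·t and substitute into x ≡ 6 (mod 13): 680·t ≡ 6 − 534 = -528 (mod 13).
    Reduce coefficients mod 13: 4·t ≡ 5 (mod 13).
    The inverse of 4 mod 13 is 10 (since 4·10 = 40 = 3·13 + 1), so t ≡ 10·5 = 50 ≡ 11 (mod 13).
    Then x = 534 + 680·11 = 8014, valid modulo lcm(680, 13) = 8840: x ≡ 8014 (mod 8840).
Verify against each original: 8014 mod 5 = 4, 8014 mod 8 = 6, 8014 mod 17 = 7, 8014 mod 13 = 6.

x ≡ 8014 (mod 8840).


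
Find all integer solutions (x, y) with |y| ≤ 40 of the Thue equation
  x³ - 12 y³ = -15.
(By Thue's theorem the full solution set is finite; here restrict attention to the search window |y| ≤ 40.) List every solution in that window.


The equation is x³ - 12y³ = -15. For fixed y, x³ = 12·y³ − 15, so a solution requires the RHS to be a perfect cube.
Strategy: iterate y from -40 to 40, compute RHS = 12·y³ − 15, and check whether it is a (positive or negative) perfect cube.
Check small values of y:
  y = 0: RHS = -15 is not a perfect cube.
  y = 1: RHS = -3 is not a perfect cube.
  y = -1: RHS = -27 = (-3)³ ⇒ x = -3 works.
  y = 2: RHS = 81 is not a perfect cube.
  y = -2: RHS = -111 is not a perfect cube.
  y = 3: RHS = 309 is not a perfect cube.
  y = -3: RHS = -339 is not a perfect cube.
Continuing the search up to |y| = 40 finds no further solutions beyond those listed.
Collected solutions: (-3, -1).

Solutions (with |y| ≤ 40): (-3, -1).


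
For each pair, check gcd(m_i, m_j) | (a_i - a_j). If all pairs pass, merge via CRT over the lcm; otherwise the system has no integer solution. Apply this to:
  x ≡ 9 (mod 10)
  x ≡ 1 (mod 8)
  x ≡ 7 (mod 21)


Moduli 10, 8, 21 are not pairwise coprime, so CRT works modulo lcm(m_i) when all pairwise compatibility conditions hold.
Pairwise compatibility: gcd(m_i, m_j) must divide a_i - a_j for every pair.
Merge one congruence at a time:
  Start: x ≡ 9 (mod 10).
  Combine with x ≡ 1 (mod 8): gcd(10, 8) = 2; 1 - 9 = -8, which IS divisible by 2, so compatible.
    Write x = 9 + 10·t and substitute into x ≡ 1 (mod 8): 10·t ≡ 1 − 9 = -8 (mod 8).
    Divide the congruence (and modulus) by g = 2: 5·t ≡ -4 (mod 4).
    Reduce coefficients mod 4: 1·t ≡ 0 (mod 4).
    So t ≡ 0 (mod 4).
    Then x = 9 + 10·0 = 9, valid modulo lcm(10, 8) = 40: x ≡ 9 (mod 40).
  Combine with x ≡ 7 (mod 21): gcd(40, 21) = 1; 7 - 9 = -2, which IS divisible by 1, so compatible.
    Write x = 9 + 40·t and substitute into x ≡ 7 (mod 21): 40·t ≡ 7 − 9 = -2 (mod 21).
    Reduce coefficients mod 21: 19·t ≡ 19 (mod 21).
    The inverse of 19 mod 21 is 10 (since 19·10 = 190 = 9·21 + 1), so t ≡ 10·19 = 190 ≡ 1 (mod 21).
    Then x = 9 + 40·1 = 49, valid modulo lcm(40, 21) = 840: x ≡ 49 (mod 840).
Verify: 49 mod 10 = 9, 49 mod 8 = 1, 49 mod 21 = 7.

x ≡ 49 (mod 840).
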